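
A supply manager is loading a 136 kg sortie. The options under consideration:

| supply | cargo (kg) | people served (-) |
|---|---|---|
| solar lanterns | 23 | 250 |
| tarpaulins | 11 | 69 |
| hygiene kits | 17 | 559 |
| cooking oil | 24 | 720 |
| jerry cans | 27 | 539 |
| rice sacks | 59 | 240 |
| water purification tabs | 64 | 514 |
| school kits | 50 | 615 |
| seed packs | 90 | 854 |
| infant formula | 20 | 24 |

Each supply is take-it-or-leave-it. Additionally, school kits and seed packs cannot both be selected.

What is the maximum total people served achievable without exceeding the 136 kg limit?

2502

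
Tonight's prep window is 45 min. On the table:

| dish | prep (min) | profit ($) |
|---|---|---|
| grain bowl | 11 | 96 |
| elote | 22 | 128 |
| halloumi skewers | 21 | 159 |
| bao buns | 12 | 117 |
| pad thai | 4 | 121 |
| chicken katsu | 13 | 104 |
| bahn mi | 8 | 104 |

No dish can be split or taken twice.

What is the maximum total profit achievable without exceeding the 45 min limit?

Ranking by ratio (profit/min): pad thai 30.25, bahn mi 13.00, bao buns 9.75.
Taking the top-ratio dishes first gives grain bowl + bao buns + pad thai + bahn mi for 438 (35 min).
The 11 min tied up in grain bowl is better spent on halloumi skewers — total rises to 501 (45 min).
That's the maximum — no swap from here does better than 501.

501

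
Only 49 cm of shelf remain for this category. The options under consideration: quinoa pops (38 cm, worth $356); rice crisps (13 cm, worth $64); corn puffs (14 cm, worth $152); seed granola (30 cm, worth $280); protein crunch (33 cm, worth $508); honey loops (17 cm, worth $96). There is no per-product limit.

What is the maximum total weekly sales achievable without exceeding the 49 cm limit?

660

The ratio ordering already packs tightly: corn puffs + protein crunch, 47 cm, 660.
That's the maximum — no swap from here does better than 660.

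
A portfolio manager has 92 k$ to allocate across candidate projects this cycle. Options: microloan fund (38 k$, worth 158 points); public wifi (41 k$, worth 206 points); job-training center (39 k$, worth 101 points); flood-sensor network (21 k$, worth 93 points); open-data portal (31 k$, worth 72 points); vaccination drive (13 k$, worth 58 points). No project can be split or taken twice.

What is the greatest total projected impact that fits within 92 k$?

A density-first pass picks public wifi + flood-sensor network + vaccination drive — 357 at 75 k$.
The 21 k$ tied up in flood-sensor network is better spent on microloan fund — total rises to 422 (92 k$).
The closest alternative, microloan fund + public wifi, reaches only 364.

422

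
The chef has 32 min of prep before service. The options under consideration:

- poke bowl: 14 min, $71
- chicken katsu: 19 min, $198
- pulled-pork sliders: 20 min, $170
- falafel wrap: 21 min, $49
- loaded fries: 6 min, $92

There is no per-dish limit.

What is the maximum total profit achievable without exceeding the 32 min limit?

460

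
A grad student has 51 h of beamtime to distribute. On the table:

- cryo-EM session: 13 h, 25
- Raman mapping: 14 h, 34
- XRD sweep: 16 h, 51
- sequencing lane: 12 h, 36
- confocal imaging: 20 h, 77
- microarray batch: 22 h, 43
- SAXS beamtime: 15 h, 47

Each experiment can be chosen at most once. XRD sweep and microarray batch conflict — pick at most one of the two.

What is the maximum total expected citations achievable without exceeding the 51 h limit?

Best packing: XRD sweep + confocal imaging + SAXS beamtime — 51 h, 175 total.

175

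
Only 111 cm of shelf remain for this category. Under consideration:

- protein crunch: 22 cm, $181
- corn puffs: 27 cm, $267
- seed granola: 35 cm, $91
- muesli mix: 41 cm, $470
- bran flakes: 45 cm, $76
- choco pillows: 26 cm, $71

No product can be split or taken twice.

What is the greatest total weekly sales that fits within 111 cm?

918

Protein crunch + corn puffs + muesli mix uses 90 of the 111 cm and totals 918.
An exhaustive check of the 64 subsets confirms 918.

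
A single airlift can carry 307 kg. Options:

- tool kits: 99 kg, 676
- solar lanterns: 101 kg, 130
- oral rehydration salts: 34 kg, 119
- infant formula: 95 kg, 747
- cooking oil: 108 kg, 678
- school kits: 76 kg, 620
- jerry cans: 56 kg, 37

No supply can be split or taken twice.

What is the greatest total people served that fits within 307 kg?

Density check — school kits 8.16, infant formula 7.86, tool kits 6.83 are the best per kg.
Tool kits + oral rehydration salts + infant formula + school kits uses 304 of the 307 kg and totals 2162.
An exhaustive check of the 128 subsets confirms 2162.

2162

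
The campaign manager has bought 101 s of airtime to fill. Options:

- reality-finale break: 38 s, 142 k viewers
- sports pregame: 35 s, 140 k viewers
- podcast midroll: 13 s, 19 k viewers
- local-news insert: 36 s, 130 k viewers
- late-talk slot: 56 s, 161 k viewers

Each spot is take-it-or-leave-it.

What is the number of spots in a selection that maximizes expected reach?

Best achievable expected reach is 303.
One optimal bundle: reality-finale break + late-talk slot (94 s).
All optima have 2 spots.

2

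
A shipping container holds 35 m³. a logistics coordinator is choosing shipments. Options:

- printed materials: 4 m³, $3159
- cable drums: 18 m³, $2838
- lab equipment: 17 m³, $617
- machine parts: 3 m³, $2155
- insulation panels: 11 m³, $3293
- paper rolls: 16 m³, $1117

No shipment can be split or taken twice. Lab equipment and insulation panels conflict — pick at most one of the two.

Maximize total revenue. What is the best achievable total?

9724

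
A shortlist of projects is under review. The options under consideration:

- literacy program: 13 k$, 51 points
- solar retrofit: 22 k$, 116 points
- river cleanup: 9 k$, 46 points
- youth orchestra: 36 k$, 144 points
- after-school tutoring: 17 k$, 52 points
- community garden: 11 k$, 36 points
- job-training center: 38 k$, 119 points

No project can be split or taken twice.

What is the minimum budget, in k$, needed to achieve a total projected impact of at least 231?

Look for the lowest-budget combination reaching 231.
literacy program + solar retrofit + river cleanup + community garden: 249 projected impact at 55 k$.
No combination under 55 k$ hits 231.

55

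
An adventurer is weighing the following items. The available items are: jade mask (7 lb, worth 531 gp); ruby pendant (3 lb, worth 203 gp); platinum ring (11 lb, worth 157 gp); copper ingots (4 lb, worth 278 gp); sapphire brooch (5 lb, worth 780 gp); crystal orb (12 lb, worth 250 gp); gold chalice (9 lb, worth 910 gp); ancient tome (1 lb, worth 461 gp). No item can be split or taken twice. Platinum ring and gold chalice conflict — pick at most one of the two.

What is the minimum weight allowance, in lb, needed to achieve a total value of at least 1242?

Need the lightest bundle worth ≥ 1242.
Taking ruby pendant + sapphire brooch + ancient tome gives 1444 (≥ 1242) for 9 lb.
Below 9 lb the best achievable stays under 1242.

9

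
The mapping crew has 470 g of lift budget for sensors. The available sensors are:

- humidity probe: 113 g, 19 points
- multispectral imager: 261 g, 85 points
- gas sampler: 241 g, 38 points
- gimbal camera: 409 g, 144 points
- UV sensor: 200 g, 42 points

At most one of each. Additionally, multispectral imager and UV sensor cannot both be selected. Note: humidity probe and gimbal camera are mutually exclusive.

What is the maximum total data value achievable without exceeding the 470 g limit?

Taking gimbal camera: 409 g used, 144 in data value.
An exhaustive check of the 32 subsets confirms 144.

144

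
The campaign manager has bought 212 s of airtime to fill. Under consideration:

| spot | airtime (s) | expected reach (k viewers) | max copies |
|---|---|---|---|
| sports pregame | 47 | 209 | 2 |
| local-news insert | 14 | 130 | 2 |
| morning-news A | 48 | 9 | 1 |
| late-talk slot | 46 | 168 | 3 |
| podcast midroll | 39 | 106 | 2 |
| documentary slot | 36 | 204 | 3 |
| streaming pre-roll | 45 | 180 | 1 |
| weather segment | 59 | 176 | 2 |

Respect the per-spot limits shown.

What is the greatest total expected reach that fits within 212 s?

1086

Ranking by ratio (expected reach/s): local-news insert 9.29, documentary slot 5.67, sports pregame 4.45, streaming pre-roll 4.00.
The ratio heuristic lands on sports pregame + 2×local-news insert + 3×documentary slot (1081) but leaves 29 s idle.
The 36 s tied up in documentary slot is better spent on sports pregame — total rises to 1086 (194 s).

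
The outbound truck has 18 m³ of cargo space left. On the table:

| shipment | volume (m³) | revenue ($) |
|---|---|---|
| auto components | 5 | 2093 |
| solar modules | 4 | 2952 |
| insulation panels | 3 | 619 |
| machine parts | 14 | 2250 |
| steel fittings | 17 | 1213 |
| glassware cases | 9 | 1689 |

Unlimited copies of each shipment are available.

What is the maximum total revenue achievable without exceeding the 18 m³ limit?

11808

Density check — solar modules 738.00, auto components 418.60, insulation panels 206.33 are the best per m³.
4×solar modules uses 16 of the 18 m³ and totals 11808.
The spare 2 m³ is too small for any remaining shipment, and no exchange beats 11808.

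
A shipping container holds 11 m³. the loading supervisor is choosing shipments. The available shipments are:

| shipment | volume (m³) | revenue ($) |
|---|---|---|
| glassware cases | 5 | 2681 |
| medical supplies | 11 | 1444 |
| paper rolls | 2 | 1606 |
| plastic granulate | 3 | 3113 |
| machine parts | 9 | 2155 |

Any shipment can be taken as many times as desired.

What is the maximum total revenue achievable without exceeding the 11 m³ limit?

Density check — plastic granulate 1037.67, paper rolls 803.00, glassware cases 536.20, machine parts 239.44 are the best per m³.
Best packing: paper rolls + 3×plastic granulate — 11 m³, 10945 total.
No other feasible combination exceeds 10945.

10945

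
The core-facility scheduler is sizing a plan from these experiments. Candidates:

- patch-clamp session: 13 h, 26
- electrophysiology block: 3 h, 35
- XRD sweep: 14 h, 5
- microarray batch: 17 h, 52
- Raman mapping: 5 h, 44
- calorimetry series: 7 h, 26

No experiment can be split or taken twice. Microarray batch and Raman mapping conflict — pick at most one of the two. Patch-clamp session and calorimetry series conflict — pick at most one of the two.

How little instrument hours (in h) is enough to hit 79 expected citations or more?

Look for the lowest-instrument combination reaching 79.
electrophysiology block + Raman mapping: 79 expected citations at 8 h.
Any bundle with less than 8 h falls short of 79.

8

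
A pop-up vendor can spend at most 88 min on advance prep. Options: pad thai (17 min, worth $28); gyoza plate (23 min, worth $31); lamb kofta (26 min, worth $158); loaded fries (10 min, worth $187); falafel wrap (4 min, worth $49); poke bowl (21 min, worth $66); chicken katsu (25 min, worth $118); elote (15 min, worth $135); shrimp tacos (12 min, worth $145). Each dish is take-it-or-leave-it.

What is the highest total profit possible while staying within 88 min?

A density-first pass picks lamb kofta + loaded fries + falafel wrap + poke bowl + elote + shrimp tacos — 740 at 88 min.
Replace falafel wrap and poke bowl with chicken katsu: the trade gains 3 net, giving 743 at 88 min.

743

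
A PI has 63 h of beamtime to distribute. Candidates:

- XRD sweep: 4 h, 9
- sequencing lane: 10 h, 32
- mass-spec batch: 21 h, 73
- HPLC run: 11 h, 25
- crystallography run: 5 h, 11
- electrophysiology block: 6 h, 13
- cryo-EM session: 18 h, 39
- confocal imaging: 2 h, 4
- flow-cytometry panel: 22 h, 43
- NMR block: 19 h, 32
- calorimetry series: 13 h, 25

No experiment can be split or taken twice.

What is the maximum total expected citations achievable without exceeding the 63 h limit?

By expected citations per h: mass-spec batch 3.48, sequencing lane 3.20, HPLC run 2.27 lead.
The ratio heuristic lands on XRD sweep + sequencing lane + mass-spec batch + HPLC run + crystallography run + electrophysiology block + confocal imaging (167) but leaves 4 h idle.
Dropping XRD sweep and crystallography run and electrophysiology block frees 15 h; slotting in cryo-EM session (18 h) lifts the total to 173 at 62 h.
Nothing else within 63 h beats 173.

173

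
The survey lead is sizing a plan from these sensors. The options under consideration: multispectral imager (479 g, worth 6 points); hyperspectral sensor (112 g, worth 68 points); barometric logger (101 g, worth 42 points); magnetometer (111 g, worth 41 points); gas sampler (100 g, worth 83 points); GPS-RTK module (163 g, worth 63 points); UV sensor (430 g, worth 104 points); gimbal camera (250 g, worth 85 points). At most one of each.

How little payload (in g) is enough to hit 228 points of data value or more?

Look for the lowest-payload combination reaching 228.
hyperspectral sensor + barometric logger + magnetometer + gas sampler: 234 data value at 424 g.
Any bundle with less than 424 g falls short of 228.

424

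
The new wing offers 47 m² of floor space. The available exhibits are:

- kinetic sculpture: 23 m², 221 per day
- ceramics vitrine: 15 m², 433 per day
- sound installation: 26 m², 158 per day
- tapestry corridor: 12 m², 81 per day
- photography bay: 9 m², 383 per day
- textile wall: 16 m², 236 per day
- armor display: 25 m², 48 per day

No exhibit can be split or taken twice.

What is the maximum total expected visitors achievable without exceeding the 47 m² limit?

1052

Ranking by ratio (expected visitors/m²): photography bay 42.56, ceramics vitrine 28.87, textile wall 14.75, kinetic sculpture 9.61.
Taking ceramics vitrine + photography bay + textile wall: 40 m² used, 1052 in expected visitors.
An exhaustive check of the 128 subsets confirms 1052.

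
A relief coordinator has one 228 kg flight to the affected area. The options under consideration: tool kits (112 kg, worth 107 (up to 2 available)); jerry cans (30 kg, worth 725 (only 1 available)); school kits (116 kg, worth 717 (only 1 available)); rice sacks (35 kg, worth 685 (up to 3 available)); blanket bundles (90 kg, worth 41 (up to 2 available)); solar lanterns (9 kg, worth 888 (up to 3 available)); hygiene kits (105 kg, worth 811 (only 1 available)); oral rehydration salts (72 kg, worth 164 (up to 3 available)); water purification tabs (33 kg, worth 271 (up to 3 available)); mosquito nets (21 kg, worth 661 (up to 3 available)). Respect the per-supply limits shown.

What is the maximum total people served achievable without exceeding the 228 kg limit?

7427

Taking jerry cans + 3×rice sacks + 3×solar lanterns + 3×mosquito nets: 225 kg used, 7427 in people served.
The spare 3 kg is too small for any remaining supply, and no exchange beats 7427.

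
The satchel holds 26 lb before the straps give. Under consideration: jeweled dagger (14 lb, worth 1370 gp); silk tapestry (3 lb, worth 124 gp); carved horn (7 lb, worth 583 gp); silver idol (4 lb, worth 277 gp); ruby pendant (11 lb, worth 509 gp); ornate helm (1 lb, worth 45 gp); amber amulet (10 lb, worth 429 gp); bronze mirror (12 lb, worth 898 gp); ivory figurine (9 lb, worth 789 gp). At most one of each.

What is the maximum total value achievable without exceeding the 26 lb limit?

By value per lb: jeweled dagger 97.86, ivory figurine 87.67, carved horn 83.29 lead.
Taking the top-ratio items first gives jeweled dagger + ornate helm + ivory figurine for 2204 (24 lb).
Dropping ornate helm frees 1 lb; slotting in silk tapestry (3 lb) lifts the total to 2283 at 26 lb.

2283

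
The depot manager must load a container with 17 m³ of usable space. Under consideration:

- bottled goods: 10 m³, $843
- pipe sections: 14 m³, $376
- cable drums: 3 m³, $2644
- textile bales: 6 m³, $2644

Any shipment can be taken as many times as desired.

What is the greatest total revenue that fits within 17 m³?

5×cable drums uses 15 of the 17 m³ and totals 13220.
No other feasible combination exceeds 13220.

13220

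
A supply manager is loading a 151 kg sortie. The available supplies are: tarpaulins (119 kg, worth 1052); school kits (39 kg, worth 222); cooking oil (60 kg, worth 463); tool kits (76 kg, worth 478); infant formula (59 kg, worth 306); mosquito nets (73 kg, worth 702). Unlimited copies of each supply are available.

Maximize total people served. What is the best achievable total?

1404

Taking 2×mosquito nets: 146 kg used, 1404 in people served.
Every other selection either busts 151 kg or fails to beat 1404.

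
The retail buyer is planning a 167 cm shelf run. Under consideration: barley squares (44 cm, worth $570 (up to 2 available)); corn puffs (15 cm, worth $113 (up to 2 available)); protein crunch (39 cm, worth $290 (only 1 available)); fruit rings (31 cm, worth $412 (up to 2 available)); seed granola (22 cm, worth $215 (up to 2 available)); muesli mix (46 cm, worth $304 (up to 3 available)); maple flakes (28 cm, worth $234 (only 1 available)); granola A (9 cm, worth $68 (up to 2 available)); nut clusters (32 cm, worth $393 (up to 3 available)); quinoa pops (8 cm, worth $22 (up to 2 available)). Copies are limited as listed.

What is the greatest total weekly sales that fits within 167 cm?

2077

Taking the top-ratio products first gives 2×barley squares + 2×fruit rings + granola A + quinoa pops for 2054 (167 cm).
Dropping granola A and quinoa pops frees 17 cm; slotting in corn puffs (15 cm) lifts the total to 2077 at 165 cm.
No other feasible combination exceeds 2077.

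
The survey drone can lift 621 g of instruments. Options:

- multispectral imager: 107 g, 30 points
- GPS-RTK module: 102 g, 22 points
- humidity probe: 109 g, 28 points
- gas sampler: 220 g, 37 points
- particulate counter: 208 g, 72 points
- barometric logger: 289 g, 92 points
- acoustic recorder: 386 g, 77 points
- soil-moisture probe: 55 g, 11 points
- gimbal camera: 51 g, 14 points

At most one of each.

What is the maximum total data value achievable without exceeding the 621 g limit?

Density check — particulate counter 0.35, barometric logger 0.32, multispectral imager 0.28, gimbal camera 0.27 are the best per g.
The ratio ordering already packs tightly: multispectral imager + particulate counter + barometric logger, 604 g, 194.

194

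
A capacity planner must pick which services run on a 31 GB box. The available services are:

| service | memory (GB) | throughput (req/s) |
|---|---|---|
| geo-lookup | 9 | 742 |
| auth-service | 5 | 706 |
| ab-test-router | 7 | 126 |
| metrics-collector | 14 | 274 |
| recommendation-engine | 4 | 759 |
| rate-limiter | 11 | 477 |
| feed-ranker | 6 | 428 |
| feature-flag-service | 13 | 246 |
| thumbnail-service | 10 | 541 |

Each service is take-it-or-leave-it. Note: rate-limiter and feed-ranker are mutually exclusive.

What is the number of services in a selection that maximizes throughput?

5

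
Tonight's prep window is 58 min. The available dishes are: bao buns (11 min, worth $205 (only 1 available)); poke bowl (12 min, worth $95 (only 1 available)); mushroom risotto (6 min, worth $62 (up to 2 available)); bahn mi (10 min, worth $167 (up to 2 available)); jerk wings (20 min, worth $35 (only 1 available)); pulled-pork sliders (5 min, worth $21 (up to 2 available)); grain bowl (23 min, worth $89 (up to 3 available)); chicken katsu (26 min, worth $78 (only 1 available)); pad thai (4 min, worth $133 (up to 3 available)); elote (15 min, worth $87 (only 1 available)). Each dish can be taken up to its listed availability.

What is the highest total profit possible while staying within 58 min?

1062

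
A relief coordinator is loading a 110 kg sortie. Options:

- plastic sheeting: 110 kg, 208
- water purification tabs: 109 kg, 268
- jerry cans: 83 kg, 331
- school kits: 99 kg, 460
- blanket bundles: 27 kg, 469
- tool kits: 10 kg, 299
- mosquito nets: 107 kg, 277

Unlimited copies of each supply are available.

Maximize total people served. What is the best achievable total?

3289

The ratio ordering already packs tightly: 11×tool kits, 110 kg, 3289.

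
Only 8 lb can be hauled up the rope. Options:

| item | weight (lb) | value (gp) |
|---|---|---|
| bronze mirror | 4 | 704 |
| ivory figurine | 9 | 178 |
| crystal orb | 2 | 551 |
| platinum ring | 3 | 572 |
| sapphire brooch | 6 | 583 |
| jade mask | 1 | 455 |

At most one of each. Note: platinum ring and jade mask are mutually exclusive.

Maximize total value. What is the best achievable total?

1710

Best packing: bronze mirror + crystal orb + jade mask — 7 lb, 1710 total.
The closest alternative, bronze mirror + platinum ring, reaches only 1276.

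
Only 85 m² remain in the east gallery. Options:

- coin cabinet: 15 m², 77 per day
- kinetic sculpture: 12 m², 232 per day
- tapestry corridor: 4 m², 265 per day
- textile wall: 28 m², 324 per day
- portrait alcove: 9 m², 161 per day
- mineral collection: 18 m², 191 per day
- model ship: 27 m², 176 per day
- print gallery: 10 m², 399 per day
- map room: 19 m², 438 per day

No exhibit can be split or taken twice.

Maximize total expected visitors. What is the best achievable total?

1819

Best packing: kinetic sculpture + tapestry corridor + textile wall + portrait alcove + print gallery + map room — 82 m², 1819 total.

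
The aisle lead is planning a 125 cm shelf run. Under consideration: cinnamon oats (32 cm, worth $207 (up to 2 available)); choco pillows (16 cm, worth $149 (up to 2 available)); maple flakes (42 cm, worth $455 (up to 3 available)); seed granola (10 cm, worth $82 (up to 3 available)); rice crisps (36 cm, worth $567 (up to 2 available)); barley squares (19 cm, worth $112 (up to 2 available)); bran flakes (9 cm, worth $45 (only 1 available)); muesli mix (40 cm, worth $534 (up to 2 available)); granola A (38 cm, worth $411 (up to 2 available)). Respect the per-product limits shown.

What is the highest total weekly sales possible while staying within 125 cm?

Taking seed granola + 2×rice crisps + muesli mix: 122 cm used, 1750 in weekly sales.
Every other selection either busts 125 cm or exceeds an availability limit or fails to beat 1750.

1750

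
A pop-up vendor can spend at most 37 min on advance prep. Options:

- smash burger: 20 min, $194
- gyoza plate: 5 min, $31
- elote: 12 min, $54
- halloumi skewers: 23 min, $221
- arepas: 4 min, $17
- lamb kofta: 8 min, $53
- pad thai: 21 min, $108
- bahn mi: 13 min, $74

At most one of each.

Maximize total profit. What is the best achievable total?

305

Density check — smash burger 9.70, halloumi skewers 9.61, lamb kofta 6.62 are the best per min.
Greedy by ratio would take smash burger + gyoza plate + arepas + lamb kofta: 37 min used, total 295.
Replace smash burger and arepas with halloumi skewers: the trade gains 10 net, giving 305 at 36 min.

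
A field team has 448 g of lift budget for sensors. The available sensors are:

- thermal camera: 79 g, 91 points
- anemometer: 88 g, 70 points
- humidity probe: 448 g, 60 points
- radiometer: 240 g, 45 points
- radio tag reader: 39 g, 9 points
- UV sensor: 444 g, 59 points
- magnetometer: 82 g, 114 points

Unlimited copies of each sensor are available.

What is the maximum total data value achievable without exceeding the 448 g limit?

Taking 5×magnetometer: 410 g used, 570 in data value.
No other feasible combination exceeds 570.

570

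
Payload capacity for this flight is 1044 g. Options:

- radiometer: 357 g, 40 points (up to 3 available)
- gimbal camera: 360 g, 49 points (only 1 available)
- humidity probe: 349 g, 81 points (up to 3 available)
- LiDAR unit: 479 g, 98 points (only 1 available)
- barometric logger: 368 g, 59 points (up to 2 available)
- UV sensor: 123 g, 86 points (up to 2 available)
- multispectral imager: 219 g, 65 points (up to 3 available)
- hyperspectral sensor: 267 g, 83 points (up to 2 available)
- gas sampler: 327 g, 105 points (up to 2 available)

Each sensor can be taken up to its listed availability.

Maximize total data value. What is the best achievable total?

407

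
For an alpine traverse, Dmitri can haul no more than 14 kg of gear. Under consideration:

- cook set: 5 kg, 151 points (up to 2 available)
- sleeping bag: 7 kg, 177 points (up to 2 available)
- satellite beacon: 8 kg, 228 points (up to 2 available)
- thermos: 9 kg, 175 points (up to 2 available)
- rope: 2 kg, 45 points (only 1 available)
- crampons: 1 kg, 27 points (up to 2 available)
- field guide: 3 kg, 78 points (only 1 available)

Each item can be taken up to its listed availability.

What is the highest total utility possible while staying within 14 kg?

407

By utility per kg: cook set 30.20, satellite beacon 28.50, crampons 27.00 lead.
Taking the top-ratio items first gives 2×cook set + rope + 2×crampons for 401 (14 kg).
The 3 kg tied up in rope and crampons is better spent on field guide — total rises to 407 (14 kg).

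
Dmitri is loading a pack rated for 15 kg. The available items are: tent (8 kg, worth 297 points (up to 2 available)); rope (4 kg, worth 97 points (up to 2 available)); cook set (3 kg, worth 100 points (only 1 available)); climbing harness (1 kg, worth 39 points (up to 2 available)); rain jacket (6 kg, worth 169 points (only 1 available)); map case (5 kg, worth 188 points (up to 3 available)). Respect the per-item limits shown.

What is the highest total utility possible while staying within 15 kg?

Greedy by ratio would take cook set + 2×climbing harness + 2×map case: 15 kg used, total 554.
The 5 kg tied up in cook set and 2×climbing harness is better spent on map case — total rises to 564 (15 kg).
No other feasible combination exceeds 564.

564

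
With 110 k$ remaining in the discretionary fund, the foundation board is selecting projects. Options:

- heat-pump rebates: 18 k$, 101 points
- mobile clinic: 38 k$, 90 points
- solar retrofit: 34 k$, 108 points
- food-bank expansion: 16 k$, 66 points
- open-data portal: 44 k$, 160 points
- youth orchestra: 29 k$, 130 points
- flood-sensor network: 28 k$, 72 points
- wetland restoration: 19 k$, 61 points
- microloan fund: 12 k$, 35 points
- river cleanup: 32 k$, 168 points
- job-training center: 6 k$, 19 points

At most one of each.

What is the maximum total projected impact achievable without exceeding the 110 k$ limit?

A density-first pass picks heat-pump rebates + food-bank expansion + youth orchestra + river cleanup + job-training center — 484 at 101 k$.
Dropping job-training center frees 6 k$; slotting in microloan fund (12 k$) lifts the total to 500 at 107 k$.

500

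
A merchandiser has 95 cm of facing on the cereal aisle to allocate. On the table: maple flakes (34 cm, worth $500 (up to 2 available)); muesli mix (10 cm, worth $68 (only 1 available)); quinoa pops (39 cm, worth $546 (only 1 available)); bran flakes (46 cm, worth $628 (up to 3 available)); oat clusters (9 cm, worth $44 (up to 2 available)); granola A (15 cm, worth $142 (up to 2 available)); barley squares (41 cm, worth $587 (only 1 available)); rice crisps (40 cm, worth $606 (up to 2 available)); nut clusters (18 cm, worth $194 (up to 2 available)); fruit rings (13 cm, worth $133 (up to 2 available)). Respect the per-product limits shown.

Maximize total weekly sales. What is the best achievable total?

Taking the top-ratio products first gives 2×rice crisps + fruit rings for 1345 (93 cm).
Dropping fruit rings frees 13 cm; slotting in granola A (15 cm) lifts the total to 1354 at 95 cm.
That's the maximum — no swap from here does better than 1354.

1354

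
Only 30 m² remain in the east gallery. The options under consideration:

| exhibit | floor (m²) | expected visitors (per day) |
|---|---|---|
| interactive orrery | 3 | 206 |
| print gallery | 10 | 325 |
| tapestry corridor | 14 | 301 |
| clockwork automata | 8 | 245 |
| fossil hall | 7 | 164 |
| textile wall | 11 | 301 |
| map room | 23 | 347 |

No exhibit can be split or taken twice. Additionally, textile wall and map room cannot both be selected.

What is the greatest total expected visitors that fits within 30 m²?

940

Best packing: interactive orrery + print gallery + clockwork automata + fossil hall — 28 m², 940 total.
Every other selection either busts 30 m² or breaks a pairing rule or fails to beat 940.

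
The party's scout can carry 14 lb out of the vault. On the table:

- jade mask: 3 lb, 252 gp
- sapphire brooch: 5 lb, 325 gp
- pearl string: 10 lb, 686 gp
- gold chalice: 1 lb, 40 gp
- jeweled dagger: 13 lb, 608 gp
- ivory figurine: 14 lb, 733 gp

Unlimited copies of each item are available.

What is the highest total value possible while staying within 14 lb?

Ranking by ratio (value/lb): jade mask 84.00, pearl string 68.60, sapphire brooch 65.00, ivory figurine 52.36.
Taking 4×jade mask + 2×gold chalice: 14 lb used, 1088 in value.

1088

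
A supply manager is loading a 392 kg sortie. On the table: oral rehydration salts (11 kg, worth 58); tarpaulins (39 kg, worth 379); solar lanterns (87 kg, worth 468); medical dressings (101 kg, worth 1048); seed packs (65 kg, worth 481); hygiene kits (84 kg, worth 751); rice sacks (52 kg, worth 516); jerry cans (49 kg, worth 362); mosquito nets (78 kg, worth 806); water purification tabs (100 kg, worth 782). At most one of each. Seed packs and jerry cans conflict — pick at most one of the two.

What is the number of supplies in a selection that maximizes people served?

Best achievable people served is 3660.
One optimal bundle: oral rehydration salts + medical dressings + seed packs + hygiene kits + rice sacks + mosquito nets (391 kg).
Any selection reaching 3660 contains exactly 6 supplies.

6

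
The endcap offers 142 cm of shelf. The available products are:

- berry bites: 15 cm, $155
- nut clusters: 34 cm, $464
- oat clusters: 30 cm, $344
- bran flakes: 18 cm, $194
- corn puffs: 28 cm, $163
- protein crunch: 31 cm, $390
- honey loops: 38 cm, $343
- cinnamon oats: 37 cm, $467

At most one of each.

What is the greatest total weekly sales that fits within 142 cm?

1670

Ranking by ratio (weekly sales/cm): nut clusters 13.65, cinnamon oats 12.62, protein crunch 12.58, oat clusters 11.47.
The ratio heuristic lands on nut clusters + oat clusters + protein crunch + cinnamon oats (1665) but leaves 10 cm idle.
The 30 cm tied up in oat clusters is better spent on berry bites + bran flakes — total rises to 1670 (135 cm).
Nothing else within 142 cm beats 1670.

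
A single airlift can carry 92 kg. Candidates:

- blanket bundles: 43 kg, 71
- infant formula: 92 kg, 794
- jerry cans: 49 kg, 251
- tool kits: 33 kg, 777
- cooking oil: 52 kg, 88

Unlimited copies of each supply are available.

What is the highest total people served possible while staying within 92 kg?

1554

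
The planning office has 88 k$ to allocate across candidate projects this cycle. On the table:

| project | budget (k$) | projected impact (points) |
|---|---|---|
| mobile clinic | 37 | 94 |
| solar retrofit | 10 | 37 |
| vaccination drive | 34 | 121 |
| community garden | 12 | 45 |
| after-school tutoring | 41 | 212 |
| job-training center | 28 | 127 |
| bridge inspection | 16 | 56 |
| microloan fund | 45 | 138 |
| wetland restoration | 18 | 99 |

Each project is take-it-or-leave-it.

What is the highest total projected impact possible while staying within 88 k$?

438

By projected impact per k$: wetland restoration 5.50, after-school tutoring 5.17, job-training center 4.54, community garden 3.75 lead.
Best packing: after-school tutoring + job-training center + wetland restoration — 87 k$, 438 total.
The closest alternative, community garden + after-school tutoring + bridge inspection + wetland restoration, reaches only 412.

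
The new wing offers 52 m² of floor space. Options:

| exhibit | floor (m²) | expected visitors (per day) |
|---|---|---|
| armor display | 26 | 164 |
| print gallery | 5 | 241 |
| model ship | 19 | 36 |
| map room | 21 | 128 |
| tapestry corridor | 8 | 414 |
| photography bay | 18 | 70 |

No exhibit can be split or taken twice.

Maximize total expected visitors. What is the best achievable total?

Ranking by ratio (expected visitors/m²): tapestry corridor 51.75, print gallery 48.20, armor display 6.31.
Filling by ratio: armor display + print gallery + tapestry corridor for 819, with 13 m² left unused.
Dropping armor display frees 26 m²; slotting in map room + photography bay (39 m²) lifts the total to 853 at 52 m².
That's the maximum — no swap from here does better than 853.

853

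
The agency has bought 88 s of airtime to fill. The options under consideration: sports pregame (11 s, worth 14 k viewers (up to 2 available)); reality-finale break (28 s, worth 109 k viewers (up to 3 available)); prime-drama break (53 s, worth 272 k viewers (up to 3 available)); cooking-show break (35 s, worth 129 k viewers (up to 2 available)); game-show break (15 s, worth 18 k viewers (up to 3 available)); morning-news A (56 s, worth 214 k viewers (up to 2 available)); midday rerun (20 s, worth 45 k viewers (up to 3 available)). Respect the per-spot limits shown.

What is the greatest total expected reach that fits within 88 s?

401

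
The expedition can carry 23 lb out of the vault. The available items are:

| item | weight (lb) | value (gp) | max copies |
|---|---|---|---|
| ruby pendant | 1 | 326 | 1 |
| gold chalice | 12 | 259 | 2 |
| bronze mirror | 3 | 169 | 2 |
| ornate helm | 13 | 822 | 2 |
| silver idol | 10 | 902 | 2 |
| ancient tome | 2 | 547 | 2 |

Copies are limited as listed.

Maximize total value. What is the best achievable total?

2677

Density check — ruby pendant 326.00, ancient tome 273.50, silver idol 90.20, ornate helm 63.23 are the best per lb.
Taking the top-ratio items first gives ruby pendant + 2×bronze mirror + silver idol + 2×ancient tome for 2660 (21 lb).
The 8 lb tied up in 2×bronze mirror and ancient tome is better spent on silver idol — total rises to 2677 (23 lb).
No other feasible combination exceeds 2677.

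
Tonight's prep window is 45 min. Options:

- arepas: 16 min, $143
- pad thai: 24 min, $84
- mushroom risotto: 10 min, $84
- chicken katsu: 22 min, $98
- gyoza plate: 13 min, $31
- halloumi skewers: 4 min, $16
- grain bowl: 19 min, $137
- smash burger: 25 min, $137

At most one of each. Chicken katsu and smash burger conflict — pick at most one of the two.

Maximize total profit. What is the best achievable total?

364

Taking arepas + mushroom risotto + grain bowl: 45 min used, 364 in profit.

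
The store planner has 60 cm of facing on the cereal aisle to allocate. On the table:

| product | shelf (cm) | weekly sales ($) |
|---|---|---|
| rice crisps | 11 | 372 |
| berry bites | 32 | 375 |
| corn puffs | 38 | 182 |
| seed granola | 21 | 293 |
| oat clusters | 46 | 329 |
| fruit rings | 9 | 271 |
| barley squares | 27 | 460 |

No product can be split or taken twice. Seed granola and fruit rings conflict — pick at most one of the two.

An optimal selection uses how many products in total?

3

Optimal total is 1125.
For example rice crisps + seed granola + barley squares achieves it, using 59 cm.
Every optimal selection uses 3 products.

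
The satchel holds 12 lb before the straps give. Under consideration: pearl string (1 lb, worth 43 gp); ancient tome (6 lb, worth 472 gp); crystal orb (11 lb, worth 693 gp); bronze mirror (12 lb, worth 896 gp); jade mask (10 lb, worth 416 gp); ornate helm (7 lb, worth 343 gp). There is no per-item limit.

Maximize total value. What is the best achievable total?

944

Best packing: 2×ancient tome — 12 lb, 944 total.
Nothing else within 12 lb beats 944.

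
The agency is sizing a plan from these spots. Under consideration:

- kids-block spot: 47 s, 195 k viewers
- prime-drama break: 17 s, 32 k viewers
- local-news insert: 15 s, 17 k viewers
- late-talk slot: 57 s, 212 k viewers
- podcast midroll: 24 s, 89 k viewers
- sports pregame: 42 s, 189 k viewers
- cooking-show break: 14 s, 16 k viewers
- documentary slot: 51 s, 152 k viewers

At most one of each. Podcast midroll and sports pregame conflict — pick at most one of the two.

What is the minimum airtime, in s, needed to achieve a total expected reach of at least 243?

Need the lightest bundle worth ≥ 243.
kids-block spot + podcast midroll reaches 284 using 71 s.
No combination under 71 s hits 243.

71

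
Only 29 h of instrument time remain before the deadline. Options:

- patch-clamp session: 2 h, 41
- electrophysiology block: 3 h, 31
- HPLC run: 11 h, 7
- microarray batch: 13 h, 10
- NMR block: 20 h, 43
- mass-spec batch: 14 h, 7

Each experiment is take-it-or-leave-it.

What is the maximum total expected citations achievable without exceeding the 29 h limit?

Best packing: patch-clamp session + electrophysiology block + NMR block — 25 h, 115 total.
The closest alternative, patch-clamp session + electrophysiology block + HPLC run + microarray batch, reaches only 89.

115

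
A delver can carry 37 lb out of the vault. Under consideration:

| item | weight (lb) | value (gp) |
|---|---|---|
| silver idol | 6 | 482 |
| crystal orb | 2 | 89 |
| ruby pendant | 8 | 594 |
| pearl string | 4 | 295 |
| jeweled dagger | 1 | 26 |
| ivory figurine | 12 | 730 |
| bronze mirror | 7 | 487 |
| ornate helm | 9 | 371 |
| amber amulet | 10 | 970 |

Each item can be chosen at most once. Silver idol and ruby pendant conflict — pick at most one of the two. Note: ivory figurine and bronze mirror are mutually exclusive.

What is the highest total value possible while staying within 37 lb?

Best packing: crystal orb + ruby pendant + pearl string + jeweled dagger + ivory figurine + amber amulet — 37 lb, 2704 total.
The closest alternative, crystal orb + ruby pendant + pearl string + ivory figurine + amber amulet, reaches only 2678.

2704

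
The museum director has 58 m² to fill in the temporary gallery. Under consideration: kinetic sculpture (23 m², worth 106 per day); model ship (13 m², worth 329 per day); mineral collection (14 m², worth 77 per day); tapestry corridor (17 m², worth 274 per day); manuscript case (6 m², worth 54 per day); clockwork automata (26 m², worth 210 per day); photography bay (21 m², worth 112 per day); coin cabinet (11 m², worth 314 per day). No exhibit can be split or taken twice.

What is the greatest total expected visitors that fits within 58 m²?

994

Greedy by ratio would take model ship + tapestry corridor + manuscript case + coin cabinet: 47 m² used, total 971.
The 6 m² tied up in manuscript case is better spent on mineral collection — total rises to 994 (55 m²).
The spare 3 m² is too small for any remaining exhibit, and no exchange beats 994.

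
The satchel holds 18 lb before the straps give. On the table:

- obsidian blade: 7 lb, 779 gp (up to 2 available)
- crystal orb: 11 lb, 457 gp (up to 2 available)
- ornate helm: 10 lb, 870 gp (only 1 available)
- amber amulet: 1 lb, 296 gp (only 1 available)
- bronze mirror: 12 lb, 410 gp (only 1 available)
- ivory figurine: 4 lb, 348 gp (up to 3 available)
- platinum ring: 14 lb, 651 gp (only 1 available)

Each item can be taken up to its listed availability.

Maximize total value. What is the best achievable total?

Greedy by ratio would take 2×obsidian blade + amber amulet: 15 lb used, total 1854.
Dropping obsidian blade frees 7 lb; slotting in ornate helm (10 lb) lifts the total to 1945 at 18 lb.
Nothing else within 18 lb beats 1945.

1945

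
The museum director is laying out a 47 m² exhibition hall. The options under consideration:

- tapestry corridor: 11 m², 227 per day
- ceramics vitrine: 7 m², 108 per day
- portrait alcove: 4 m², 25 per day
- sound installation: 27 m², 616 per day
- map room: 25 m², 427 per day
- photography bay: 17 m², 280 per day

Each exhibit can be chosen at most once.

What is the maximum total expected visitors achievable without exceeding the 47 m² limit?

951

Density check — sound installation 22.81, tapestry corridor 20.64, map room 17.08, photography bay 16.47 are the best per m².
Best packing: tapestry corridor + ceramics vitrine + sound installation — 45 m², 951 total.
Every other selection either busts 47 m² or fails to beat 951.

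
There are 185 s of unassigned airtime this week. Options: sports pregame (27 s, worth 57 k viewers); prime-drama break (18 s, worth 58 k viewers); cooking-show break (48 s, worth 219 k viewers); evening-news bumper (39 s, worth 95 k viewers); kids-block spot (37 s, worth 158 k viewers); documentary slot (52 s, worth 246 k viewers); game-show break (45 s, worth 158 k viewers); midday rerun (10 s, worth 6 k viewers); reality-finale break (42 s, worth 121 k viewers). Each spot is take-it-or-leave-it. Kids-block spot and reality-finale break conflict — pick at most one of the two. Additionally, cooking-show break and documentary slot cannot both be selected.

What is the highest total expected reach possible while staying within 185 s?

Best packing: sports pregame + prime-drama break + kids-block spot + documentary slot + game-show break — 179 s, 677 total.
Every other selection either busts 185 s or breaks a pairing rule or fails to beat 677.

677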